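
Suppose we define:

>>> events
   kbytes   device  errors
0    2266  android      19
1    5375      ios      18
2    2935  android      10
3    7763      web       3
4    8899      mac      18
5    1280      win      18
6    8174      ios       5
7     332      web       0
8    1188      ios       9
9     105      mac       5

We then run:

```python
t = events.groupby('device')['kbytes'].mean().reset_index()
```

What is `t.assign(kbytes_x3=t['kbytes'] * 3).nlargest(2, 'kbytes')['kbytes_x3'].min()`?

13506.0

group by device, mean of kbytes:
device
android    2600.500000
ios        4912.333333
mac        4502.000000
web        4047.500000
win        1280.000000
Name: kbytes, dtype: float64
reset_index():
    device       kbytes
0  android  2600.500000
1      ios  4912.333333
2      mac  4502.000000
3      web  4047.500000
4      win  1280.000000
add column kbytes_x3 = t['kbytes'] * 3:
    device       kbytes  kbytes_x3
0  android  2600.500000     7801.5
1      ios  4912.333333    14737.0
2      mac  4502.000000    13506.0
3      web  4047.500000    12142.5
4      win  1280.000000     3840.0
take 2 rows with largest kbytes:
  device       kbytes  kbytes_x3
1    ios  4912.333333    14737.0
2    mac  4502.000000    13506.0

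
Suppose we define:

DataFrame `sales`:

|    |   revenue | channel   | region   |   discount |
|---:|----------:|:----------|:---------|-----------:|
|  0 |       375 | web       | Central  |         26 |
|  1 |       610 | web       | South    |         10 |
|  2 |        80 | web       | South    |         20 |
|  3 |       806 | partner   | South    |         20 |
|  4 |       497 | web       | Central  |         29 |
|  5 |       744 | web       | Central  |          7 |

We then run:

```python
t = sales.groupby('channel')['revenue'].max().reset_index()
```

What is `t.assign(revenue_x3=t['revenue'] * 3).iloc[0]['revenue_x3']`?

group by channel, max of revenue:
channel
partner    806
web        744
Name: revenue, dtype: int64
reset_index():
   channel  revenue
0  partner      806
1      web      744
add column revenue_x3 = t['revenue'] * 3:
   channel  revenue  revenue_x3
0  partner      806        2418
1      web      744        2232
Taking the value at position 0, column 'revenue_x3' gives 2418.

2418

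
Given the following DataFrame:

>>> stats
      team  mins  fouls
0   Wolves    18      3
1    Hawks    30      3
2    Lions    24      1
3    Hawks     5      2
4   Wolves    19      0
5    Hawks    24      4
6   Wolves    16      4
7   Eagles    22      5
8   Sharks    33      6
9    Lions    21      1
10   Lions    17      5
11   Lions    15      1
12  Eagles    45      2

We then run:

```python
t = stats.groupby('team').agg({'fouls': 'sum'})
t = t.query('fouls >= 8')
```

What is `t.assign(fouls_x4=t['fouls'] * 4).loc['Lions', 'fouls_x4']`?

group by team, sum of fouls:
        fouls
team         
Eagles      7
Hawks       9
Lions       8
Sharks      6
Wolves      7
filter rows where fouls >= 8:
       fouls
team        
Hawks      9
Lions      8
add column fouls_x4 = t['fouls'] * 4:
       fouls  fouls_x4
team                  
Hawks      9        36
Lions      8        32
So loc['Lions', 'fouls_x4'] = 32.

32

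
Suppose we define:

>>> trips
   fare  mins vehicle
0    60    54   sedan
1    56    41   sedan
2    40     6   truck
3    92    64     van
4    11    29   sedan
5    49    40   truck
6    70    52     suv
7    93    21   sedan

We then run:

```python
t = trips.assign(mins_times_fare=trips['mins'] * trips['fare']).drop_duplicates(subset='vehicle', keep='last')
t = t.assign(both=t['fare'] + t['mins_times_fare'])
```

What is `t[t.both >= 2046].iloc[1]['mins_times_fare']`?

add column mins_times_fare = trips['mins'] * trips['fare']:
   fare  mins vehicle  mins_times_fare
0    60    54   sedan             3240
1    56    41   sedan             2296
2    40     6   truck              240
3    92    64     van             5888
4    11    29   sedan              319
5    49    40   truck             1960
6    70    52     suv             3640
7    93    21   sedan             1953
drop duplicate vehicle (keep=last):
   fare  mins vehicle  mins_times_fare
3    92    64     van             5888
5    49    40   truck             1960
6    70    52     suv             3640
7    93    21   sedan             1953
add column both = t['fare'] + t['mins_times_fare']:
   fare  mins vehicle  mins_times_fare  both
3    92    64     van             5888  5980
5    49    40   truck             1960  2009
6    70    52     suv             3640  3710
7    93    21   sedan             1953  2046
filter rows where both >= 2046:
   fare  mins vehicle  mins_times_fare  both
3    92    64     van             5888  5980
6    70    52     suv             3640  3710
7    93    21   sedan             1953  2046
Then the value at position 1, column 'mins_times_fare': 3640

3640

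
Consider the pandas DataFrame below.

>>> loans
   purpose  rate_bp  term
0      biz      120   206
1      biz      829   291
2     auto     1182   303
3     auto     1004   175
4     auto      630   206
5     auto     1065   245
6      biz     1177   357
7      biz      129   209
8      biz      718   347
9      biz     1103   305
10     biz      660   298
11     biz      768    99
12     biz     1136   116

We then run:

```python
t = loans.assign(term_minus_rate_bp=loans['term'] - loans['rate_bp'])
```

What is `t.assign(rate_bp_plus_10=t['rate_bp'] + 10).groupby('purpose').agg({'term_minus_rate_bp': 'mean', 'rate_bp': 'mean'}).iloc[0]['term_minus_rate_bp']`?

-738.0

add column term_minus_rate_bp = loans['term'] - loans['rate_bp']:
   purpose  rate_bp  term  term_minus_rate_bp
0      biz      120   206                  86
1      biz      829   291                -538
2     auto     1182   303                -879
3     auto     1004   175                -829
4     auto      630   206                -424
5     auto     1065   245                -820
6      biz     1177   357                -820
7      biz      129   209                  80
8      biz      718   347                -371
9      biz     1103   305                -798
10     biz      660   298                -362
11     biz      768    99                -669
12     biz     1136   116               -1020
add column rate_bp_plus_10 = t['rate_bp'] + 10:
   purpose  rate_bp  term  term_minus_rate_bp  rate_bp_plus_10
0      biz      120   206                  86              130
1      biz      829   291                -538              839
2     auto     1182   303                -879             1192
3     auto     1004   175                -829             1014
4     auto      630   206                -424              640
5     auto     1065   245                -820             1075
6      biz     1177   357                -820             1187
7      biz      129   209                  80              139
8      biz      718   347                -371              728
9      biz     1103   305                -798             1113
10     biz      660   298                -362              670
11     biz      768    99                -669              778
12     biz     1136   116               -1020             1146
group by purpose: mean(term_minus_rate_bp), mean(rate_bp):
         term_minus_rate_bp     rate_bp
purpose                                
auto            -738.000000  970.250000
biz             -490.222222  737.777778
Reading off the value at position 0, column 'term_minus_rate_bp', we get -738.0.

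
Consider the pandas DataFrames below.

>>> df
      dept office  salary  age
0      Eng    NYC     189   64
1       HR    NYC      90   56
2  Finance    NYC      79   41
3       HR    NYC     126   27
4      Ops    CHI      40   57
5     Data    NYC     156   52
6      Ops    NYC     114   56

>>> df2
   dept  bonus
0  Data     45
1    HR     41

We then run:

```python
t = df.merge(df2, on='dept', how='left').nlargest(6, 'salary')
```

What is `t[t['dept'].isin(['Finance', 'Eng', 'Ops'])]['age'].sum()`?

161

merge on 'dept' (how='left') → 7 rows:
      dept office  salary  age  bonus
0      Eng    NYC     189   64    NaN
1       HR    NYC      90   56   41.0
2  Finance    NYC      79   41    NaN
3       HR    NYC     126   27   41.0
4      Ops    CHI      40   57    NaN
5     Data    NYC     156   52   45.0
6      Ops    NYC     114   56    NaN
take 6 rows with largest salary:
      dept office  salary  age  bonus
0      Eng    NYC     189   64    NaN
5     Data    NYC     156   52   45.0
3       HR    NYC     126   27   41.0
6      Ops    NYC     114   56    NaN
1       HR    NYC      90   56   41.0
2  Finance    NYC      79   41    NaN
filter rows where dept in ['Finance', 'Eng', 'Ops']:
      dept office  salary  age  bonus
0      Eng    NYC     189   64    NaN
6      Ops    NYC     114   56    NaN
2  Finance    NYC      79   41    NaN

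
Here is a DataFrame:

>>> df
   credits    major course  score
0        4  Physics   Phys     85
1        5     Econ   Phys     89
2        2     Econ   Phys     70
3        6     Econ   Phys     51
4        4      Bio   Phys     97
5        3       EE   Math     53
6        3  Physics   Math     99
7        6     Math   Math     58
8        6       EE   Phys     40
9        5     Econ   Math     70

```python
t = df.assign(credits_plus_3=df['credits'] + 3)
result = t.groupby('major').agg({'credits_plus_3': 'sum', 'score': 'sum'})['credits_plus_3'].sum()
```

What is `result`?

add column credits_plus_3 = df['credits'] + 3:
   credits    major course  score  credits_plus_3
0        4  Physics   Phys     85               7
1        5     Econ   Phys     89               8
2        2     Econ   Phys     70               5
3        6     Econ   Phys     51               9
4        4      Bio   Phys     97               7
5        3       EE   Math     53               6
6        3  Physics   Math     99               6
7        6     Math   Math     58               9
8        6       EE   Phys     40               9
9        5     Econ   Math     70               8
group by major: sum(credits_plus_3), sum(score):
         credits_plus_3  score
major                         
Bio                   7     97
EE                   15     93
Econ                 30    280
Math                  9     58
Physics              13    184
sum of column 'credits_plus_3' → 74

74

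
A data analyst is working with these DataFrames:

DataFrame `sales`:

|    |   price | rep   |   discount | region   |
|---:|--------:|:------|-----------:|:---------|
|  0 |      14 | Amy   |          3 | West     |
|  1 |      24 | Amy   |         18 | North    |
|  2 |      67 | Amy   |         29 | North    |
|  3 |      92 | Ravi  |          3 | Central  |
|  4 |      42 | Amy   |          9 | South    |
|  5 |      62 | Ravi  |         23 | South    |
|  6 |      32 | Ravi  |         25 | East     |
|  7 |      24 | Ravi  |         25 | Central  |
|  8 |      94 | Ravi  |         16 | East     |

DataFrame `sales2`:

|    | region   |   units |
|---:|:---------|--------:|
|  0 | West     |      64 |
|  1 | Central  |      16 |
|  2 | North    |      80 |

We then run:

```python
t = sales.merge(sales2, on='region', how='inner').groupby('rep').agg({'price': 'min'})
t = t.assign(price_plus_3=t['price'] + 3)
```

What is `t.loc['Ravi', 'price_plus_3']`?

merge on 'region' (how='inner') → 5 rows:
   price   rep  discount   region  units
0     14   Amy         3     West     64
1     24   Amy        18    North     80
2     67   Amy        29    North     80
3     92  Ravi         3  Central     16
4     24  Ravi        25  Central     16
group by rep, min of price:
      price
rep        
Amy      14
Ravi     24
add column price_plus_3 = t['price'] + 3:
      price  price_plus_3
rep                      
Amy      14            17
Ravi     24            27

27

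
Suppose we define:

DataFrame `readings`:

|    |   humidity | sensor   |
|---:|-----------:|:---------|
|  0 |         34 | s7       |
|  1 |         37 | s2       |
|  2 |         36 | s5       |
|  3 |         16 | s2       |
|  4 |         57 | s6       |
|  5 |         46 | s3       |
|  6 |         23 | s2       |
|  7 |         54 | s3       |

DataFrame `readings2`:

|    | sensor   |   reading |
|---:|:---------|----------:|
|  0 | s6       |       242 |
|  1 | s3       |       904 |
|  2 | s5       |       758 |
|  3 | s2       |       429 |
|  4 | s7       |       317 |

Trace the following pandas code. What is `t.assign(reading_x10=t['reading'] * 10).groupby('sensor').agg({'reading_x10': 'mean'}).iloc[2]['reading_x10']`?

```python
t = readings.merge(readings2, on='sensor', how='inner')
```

7580.0

merge on 'sensor' (how='inner') → 8 rows:
   humidity sensor  reading
0        34     s7      317
1        37     s2      429
2        36     s5      758
3        16     s2      429
4        57     s6      242
5        46     s3      904
6        23     s2      429
7        54     s3      904
add column reading_x10 = t['reading'] * 10:
   humidity sensor  reading  reading_x10
0        34     s7      317         3170
1        37     s2      429         4290
2        36     s5      758         7580
3        16     s2      429         4290
4        57     s6      242         2420
5        46     s3      904         9040
6        23     s2      429         4290
7        54     s3      904         9040
group by sensor, mean of reading_x10:
        reading_x10
sensor             
s2           4290.0
s3           9040.0
s5           7580.0
s6           2420.0
s7           3170.0
Reading off the value at position 2, column 'reading_x10', we get 7580.0.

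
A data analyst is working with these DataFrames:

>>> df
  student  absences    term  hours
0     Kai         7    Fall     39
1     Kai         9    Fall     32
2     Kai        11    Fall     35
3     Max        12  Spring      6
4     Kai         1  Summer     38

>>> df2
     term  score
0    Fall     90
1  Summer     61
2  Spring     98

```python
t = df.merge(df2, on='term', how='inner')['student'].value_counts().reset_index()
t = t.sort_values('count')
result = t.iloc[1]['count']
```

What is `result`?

4

merge on 'term' (how='inner') → 5 rows:
  student  absences    term  hours  score
0     Kai         7    Fall     39     90
1     Kai         9    Fall     32     90
2     Kai        11    Fall     35     90
3     Max        12  Spring      6     98
4     Kai         1  Summer     38     61
value_counts of student:
student
Kai    4
Max    1
Name: count, dtype: int64
reset_index():
  student  count
0     Kai      4
1     Max      1
sort by count:
  student  count
1     Max      1
0     Kai      4
Taking the value at position 1, column 'count' gives 4.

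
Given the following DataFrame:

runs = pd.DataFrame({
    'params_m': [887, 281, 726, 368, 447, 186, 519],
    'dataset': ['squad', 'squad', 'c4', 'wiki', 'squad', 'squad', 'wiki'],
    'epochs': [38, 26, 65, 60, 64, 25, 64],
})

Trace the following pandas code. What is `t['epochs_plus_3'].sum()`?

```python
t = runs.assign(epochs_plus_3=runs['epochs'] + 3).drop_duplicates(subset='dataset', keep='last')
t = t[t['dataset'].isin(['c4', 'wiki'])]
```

add column epochs_plus_3 = runs['epochs'] + 3:
   params_m dataset  epochs  epochs_plus_3
0       887   squad      38             41
1       281   squad      26             29
2       726      c4      65             68
3       368    wiki      60             63
4       447   squad      64             67
5       186   squad      25             28
6       519    wiki      64             67
drop duplicate dataset (keep=last):
   params_m dataset  epochs  epochs_plus_3
2       726      c4      65             68
5       186   squad      25             28
6       519    wiki      64             67
filter rows where dataset in ['c4', 'wiki']:
   params_m dataset  epochs  epochs_plus_3
2       726      c4      65             68
6       519    wiki      64             67
Hence 135.

135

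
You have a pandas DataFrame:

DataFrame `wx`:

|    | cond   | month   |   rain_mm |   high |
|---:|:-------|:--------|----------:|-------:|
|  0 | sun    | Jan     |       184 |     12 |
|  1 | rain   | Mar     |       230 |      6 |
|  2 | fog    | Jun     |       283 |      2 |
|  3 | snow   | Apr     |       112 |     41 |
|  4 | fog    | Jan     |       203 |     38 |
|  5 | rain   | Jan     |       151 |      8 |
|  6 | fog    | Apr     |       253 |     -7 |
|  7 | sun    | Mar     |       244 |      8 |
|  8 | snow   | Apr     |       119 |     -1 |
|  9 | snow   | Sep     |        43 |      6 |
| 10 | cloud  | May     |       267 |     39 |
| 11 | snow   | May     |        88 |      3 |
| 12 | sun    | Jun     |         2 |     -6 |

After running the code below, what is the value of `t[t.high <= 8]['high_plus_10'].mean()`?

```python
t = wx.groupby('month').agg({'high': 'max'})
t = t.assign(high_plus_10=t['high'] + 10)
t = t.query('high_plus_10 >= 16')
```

17.0

group by month, max of high:
       high
month      
Apr      41
Jan      38
Jun       2
Mar       8
May      39
Sep       6
add column high_plus_10 = t['high'] + 10:
       high  high_plus_10
month                    
Apr      41            51
Jan      38            48
Jun       2            12
Mar       8            18
May      39            49
Sep       6            16
filter rows where high_plus_10 >= 16:
       high  high_plus_10
month                    
Apr      41            51
Jan      38            48
Mar       8            18
May      39            49
Sep       6            16
filter rows where high <= 8:
       high  high_plus_10
month                    
Mar       8            18
Sep       6            16
The mean of column 'high_plus_10' is 17.0.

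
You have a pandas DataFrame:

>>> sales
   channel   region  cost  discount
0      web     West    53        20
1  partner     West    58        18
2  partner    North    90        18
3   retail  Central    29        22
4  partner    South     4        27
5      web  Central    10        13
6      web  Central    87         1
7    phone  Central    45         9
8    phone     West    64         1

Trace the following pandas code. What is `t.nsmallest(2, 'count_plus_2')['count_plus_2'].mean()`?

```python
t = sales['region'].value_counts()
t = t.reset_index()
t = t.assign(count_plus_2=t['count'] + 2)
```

value_counts of region:
region
Central    4
West       3
North      1
South      1
Name: count, dtype: int64
reset_index():
    region  count
0  Central      4
1     West      3
2    North      1
3    South      1
add column count_plus_2 = t['count'] + 2:
    region  count  count_plus_2
0  Central      4             6
1     West      3             5
2    North      1             3
3    South      1             3
take 2 rows with smallest count_plus_2:
  region  count  count_plus_2
2  North      1             3
3  South      1             3
mean of column 'count_plus_2' → 3.0

3.0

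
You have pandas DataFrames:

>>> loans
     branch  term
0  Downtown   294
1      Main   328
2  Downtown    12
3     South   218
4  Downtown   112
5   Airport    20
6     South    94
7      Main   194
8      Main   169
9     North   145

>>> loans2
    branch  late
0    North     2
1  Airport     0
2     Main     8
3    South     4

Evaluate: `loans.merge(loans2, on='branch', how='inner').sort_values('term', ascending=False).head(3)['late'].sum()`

20

merge on 'branch' (how='inner') → 7 rows:
    branch  term  late
0     Main   328     8
1    South   218     4
2  Airport    20     0
3    South    94     4
4     Main   194     8
5     Main   169     8
6    North   145     2
sort by term descending:
    branch  term  late
0     Main   328     8
1    South   218     4
4     Main   194     8
5     Main   169     8
6    North   145     2
3    South    94     4
2  Airport    20     0
take first 3 rows:
  branch  term  late
0   Main   328     8
1  South   218     4
4   Main   194     8
Then the sum of column 'late': 20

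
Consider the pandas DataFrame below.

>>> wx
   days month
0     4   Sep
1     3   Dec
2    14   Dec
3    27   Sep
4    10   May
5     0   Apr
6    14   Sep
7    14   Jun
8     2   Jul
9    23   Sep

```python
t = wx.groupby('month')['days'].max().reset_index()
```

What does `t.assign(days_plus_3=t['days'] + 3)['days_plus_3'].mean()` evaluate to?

14.1666666667

group by month, max of days:
month
Apr     0
Dec    14
Jul     2
Jun    14
May    10
Sep    27
Name: days, dtype: int64
reset_index():
  month  days
0   Apr     0
1   Dec    14
2   Jul     2
3   Jun    14
4   May    10
5   Sep    27
add column days_plus_3 = t['days'] + 3:
  month  days  days_plus_3
0   Apr     0            3
1   Dec    14           17
2   Jul     2            5
3   Jun    14           17
4   May    10           13
5   Sep    27           30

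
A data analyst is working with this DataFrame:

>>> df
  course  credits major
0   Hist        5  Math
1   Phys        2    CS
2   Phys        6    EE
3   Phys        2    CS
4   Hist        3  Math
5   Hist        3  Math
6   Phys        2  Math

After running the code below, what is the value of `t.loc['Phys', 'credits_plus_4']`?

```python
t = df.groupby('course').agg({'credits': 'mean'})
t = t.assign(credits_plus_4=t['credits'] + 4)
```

7.0

group by course, mean of credits:
         credits
course          
Hist    3.666667
Phys    3.000000
add column credits_plus_4 = t['credits'] + 4:
         credits  credits_plus_4
course                          
Hist    3.666667        7.666667
Phys    3.000000        7.000000
So loc['Phys', 'credits_plus_4'] = 7.0.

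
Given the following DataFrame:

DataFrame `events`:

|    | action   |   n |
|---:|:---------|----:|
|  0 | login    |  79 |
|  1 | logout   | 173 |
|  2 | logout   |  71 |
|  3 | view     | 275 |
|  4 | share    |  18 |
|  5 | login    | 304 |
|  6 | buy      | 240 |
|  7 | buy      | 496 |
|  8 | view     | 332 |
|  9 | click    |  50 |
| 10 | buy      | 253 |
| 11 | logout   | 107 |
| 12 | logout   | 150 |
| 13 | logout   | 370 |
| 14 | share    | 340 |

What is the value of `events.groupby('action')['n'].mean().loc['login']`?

191.5

group by action, mean of n:
action
buy       329.666667
click      50.000000
login     191.500000
logout    174.200000
share     179.000000
view      303.500000
Name: n, dtype: float64
The value at index 'login' is 191.5.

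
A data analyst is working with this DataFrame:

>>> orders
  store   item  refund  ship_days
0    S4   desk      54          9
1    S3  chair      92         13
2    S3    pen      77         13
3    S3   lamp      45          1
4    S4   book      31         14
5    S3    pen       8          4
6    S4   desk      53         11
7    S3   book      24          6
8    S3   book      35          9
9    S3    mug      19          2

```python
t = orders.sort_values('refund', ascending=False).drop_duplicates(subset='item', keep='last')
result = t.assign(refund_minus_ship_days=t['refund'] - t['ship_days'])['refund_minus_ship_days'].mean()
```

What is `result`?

sort by refund descending:
  store   item  refund  ship_days
1    S3  chair      92         13
2    S3    pen      77         13
0    S4   desk      54          9
6    S4   desk      53         11
3    S3   lamp      45          1
8    S3   book      35          9
4    S4   book      31         14
7    S3   book      24          6
9    S3    mug      19          2
5    S3    pen       8          4
drop duplicate item (keep=last):
  store   item  refund  ship_days
1    S3  chair      92         13
6    S4   desk      53         11
3    S3   lamp      45          1
7    S3   book      24          6
9    S3    mug      19          2
5    S3    pen       8          4
add column refund_minus_ship_days = t['refund'] - t['ship_days']:
  store   item  refund  ship_days  refund_minus_ship_days
1    S3  chair      92         13                      79
6    S4   desk      53         11                      42
3    S3   lamp      45          1                      44
7    S3   book      24          6                      18
9    S3    mug      19          2                      17
5    S3    pen       8          4                       4
Reading off the mean of column 'refund_minus_ship_days', we get 34.0.

34.0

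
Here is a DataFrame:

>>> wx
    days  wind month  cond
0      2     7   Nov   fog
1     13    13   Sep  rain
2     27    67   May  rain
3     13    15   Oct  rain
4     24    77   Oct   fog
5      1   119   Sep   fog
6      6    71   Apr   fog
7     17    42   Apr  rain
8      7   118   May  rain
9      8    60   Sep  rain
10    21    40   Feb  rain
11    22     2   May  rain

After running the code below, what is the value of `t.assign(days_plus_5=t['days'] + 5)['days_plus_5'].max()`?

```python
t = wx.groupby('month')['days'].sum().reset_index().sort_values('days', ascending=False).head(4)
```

61

group by month, sum of days:
month
Apr    23
Feb    21
May    56
Nov     2
Oct    37
Sep    22
Name: days, dtype: int64
reset_index():
  month  days
0   Apr    23
1   Feb    21
2   May    56
3   Nov     2
4   Oct    37
5   Sep    22
sort by days descending:
  month  days
2   May    56
4   Oct    37
0   Apr    23
5   Sep    22
1   Feb    21
3   Nov     2
take first 4 rows:
  month  days
2   May    56
4   Oct    37
0   Apr    23
5   Sep    22
add column days_plus_5 = t['days'] + 5:
  month  days  days_plus_5
2   May    56           61
4   Oct    37           42
0   Apr    23           28
5   Sep    22           27
The max of column 'days_plus_5' is 61.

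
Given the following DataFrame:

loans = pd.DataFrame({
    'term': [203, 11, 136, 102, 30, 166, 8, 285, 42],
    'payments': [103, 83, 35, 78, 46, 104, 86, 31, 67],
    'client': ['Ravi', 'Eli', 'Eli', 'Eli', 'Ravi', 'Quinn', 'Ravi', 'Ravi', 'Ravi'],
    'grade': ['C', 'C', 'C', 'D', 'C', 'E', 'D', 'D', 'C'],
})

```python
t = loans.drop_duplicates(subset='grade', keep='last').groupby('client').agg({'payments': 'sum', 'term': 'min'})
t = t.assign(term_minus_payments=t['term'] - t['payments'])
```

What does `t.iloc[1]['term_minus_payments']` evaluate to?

drop duplicate grade (keep=last):
   term  payments client grade
5   166       104  Quinn     E
7   285        31   Ravi     D
8    42        67   Ravi     C
group by client: sum(payments), min(term):
        payments  term
client                
Quinn        104   166
Ravi          98    42
add column term_minus_payments = t['term'] - t['payments']:
        payments  term  term_minus_payments
client                                     
Quinn        104   166                   62
Ravi          98    42                  -56
Hence -56.

-56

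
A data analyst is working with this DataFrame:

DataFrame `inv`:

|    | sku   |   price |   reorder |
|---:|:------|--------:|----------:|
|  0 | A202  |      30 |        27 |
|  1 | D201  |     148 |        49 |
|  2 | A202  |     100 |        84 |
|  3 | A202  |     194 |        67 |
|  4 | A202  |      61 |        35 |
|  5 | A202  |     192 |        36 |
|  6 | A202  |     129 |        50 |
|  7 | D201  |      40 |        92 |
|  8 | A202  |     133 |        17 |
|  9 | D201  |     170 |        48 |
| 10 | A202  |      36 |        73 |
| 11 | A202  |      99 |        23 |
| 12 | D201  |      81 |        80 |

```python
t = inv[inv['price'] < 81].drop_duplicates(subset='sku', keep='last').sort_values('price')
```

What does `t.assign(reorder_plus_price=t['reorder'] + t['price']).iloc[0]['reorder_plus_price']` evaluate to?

filter rows where price < 81:
     sku  price  reorder
0   A202     30       27
4   A202     61       35
7   D201     40       92
10  A202     36       73
drop duplicate sku (keep=last):
     sku  price  reorder
7   D201     40       92
10  A202     36       73
sort by price:
     sku  price  reorder
10  A202     36       73
7   D201     40       92
add column reorder_plus_price = t['reorder'] + t['price']:
     sku  price  reorder  reorder_plus_price
10  A202     36       73                 109
7   D201     40       92                 132
value at position 0, column 'reorder_plus_price' → 109

109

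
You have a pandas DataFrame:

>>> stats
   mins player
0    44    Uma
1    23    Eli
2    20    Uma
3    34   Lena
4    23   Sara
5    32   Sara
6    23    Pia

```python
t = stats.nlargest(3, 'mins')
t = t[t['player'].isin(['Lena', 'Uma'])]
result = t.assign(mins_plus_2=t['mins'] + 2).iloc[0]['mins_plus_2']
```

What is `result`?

46

take 3 rows with largest mins:
   mins player
0    44    Uma
3    34   Lena
5    32   Sara
filter rows where player in ['Lena', 'Uma']:
   mins player
0    44    Uma
3    34   Lena
add column mins_plus_2 = t['mins'] + 2:
   mins player  mins_plus_2
0    44    Uma           46
3    34   Lena           36
Reading off the value at position 0, column 'mins_plus_2', we get 46.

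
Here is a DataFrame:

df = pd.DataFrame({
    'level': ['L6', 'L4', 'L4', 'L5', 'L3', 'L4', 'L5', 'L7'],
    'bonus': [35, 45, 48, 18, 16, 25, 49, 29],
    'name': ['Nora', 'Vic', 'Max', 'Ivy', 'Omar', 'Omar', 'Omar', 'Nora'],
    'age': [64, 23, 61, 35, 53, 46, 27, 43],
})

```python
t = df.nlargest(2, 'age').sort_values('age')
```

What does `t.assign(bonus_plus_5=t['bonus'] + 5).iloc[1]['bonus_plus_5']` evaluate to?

40

take 2 rows with largest age:
  level  bonus  name  age
0    L6     35  Nora   64
2    L4     48   Max   61
sort by age:
  level  bonus  name  age
2    L4     48   Max   61
0    L6     35  Nora   64
add column bonus_plus_5 = t['bonus'] + 5:
  level  bonus  name  age  bonus_plus_5
2    L4     48   Max   61            53
0    L6     35  Nora   64            40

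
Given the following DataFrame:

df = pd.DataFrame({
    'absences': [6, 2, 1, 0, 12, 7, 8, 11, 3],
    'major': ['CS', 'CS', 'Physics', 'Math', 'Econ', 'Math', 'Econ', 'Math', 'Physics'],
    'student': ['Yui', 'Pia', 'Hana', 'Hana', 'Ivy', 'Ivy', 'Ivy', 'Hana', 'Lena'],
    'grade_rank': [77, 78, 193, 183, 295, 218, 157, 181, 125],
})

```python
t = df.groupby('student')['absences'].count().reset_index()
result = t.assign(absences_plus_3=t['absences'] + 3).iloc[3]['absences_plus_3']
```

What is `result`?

4

group by student, count of absences:
student
Hana    3
Ivy     3
Lena    1
Pia     1
Yui     1
Name: absences, dtype: int64
reset_index():
  student  absences
0    Hana         3
1     Ivy         3
2    Lena         1
3     Pia         1
4     Yui         1
add column absences_plus_3 = t['absences'] + 3:
  student  absences  absences_plus_3
0    Hana         3                6
1     Ivy         3                6
2    Lena         1                4
3     Pia         1                4
4     Yui         1                4
value at position 3, column 'absences_plus_3' → 4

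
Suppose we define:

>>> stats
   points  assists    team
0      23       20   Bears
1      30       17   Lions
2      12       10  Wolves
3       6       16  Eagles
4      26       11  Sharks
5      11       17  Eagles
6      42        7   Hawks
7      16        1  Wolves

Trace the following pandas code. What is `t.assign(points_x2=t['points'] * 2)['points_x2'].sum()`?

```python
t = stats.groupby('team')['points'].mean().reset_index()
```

group by team, mean of points:
team
Bears     23.0
Eagles     8.5
Hawks     42.0
Lions     30.0
Sharks    26.0
Wolves    14.0
Name: points, dtype: float64
reset_index():
     team  points
0   Bears    23.0
1  Eagles     8.5
2   Hawks    42.0
3   Lions    30.0
4  Sharks    26.0
5  Wolves    14.0
add column points_x2 = t['points'] * 2:
     team  points  points_x2
0   Bears    23.0       46.0
1  Eagles     8.5       17.0
2   Hawks    42.0       84.0
3   Lions    30.0       60.0
4  Sharks    26.0       52.0
5  Wolves    14.0       28.0
The sum of column 'points_x2' is 287.0.

287.0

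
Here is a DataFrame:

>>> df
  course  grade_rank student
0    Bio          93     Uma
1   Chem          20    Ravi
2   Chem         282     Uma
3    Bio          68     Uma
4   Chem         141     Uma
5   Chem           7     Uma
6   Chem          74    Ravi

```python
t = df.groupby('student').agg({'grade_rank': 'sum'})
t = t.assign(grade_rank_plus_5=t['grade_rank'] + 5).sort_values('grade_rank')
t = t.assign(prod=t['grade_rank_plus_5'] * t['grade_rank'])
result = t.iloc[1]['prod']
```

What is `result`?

352236

group by student, sum of grade_rank:
         grade_rank
student            
Ravi             94
Uma             591
add column grade_rank_plus_5 = t['grade_rank'] + 5:
         grade_rank  grade_rank_plus_5
student                               
Ravi             94                 99
Uma             591                596
sort by grade_rank:
         grade_rank  grade_rank_plus_5
student                               
Ravi             94                 99
Uma             591                596
add column prod = t['grade_rank_plus_5'] * t['grade_rank']:
         grade_rank  grade_rank_plus_5    prod
student                                       
Ravi             94                 99    9306
Uma             591                596  352236
Taking the value at position 1, column 'prod' gives 352236.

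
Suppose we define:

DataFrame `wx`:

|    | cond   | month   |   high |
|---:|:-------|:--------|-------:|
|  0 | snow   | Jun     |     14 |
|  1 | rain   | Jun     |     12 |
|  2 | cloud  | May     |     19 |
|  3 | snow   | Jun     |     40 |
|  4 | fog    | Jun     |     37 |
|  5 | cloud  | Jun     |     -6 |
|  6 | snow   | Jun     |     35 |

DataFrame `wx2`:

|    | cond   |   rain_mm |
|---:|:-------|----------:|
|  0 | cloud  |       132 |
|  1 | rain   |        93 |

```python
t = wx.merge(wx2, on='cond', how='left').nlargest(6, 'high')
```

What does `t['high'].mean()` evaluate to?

26.1666666667

merge on 'cond' (how='left') → 7 rows:
    cond month  high  rain_mm
0   snow   Jun    14      NaN
1   rain   Jun    12     93.0
2  cloud   May    19    132.0
3   snow   Jun    40      NaN
4    fog   Jun    37      NaN
5  cloud   Jun    -6    132.0
6   snow   Jun    35      NaN
take 6 rows with largest high:
    cond month  high  rain_mm
3   snow   Jun    40      NaN
4    fog   Jun    37      NaN
6   snow   Jun    35      NaN
2  cloud   May    19    132.0
0   snow   Jun    14      NaN
1   rain   Jun    12     93.0
Finally, mean of column 'high' = 26.1666666667.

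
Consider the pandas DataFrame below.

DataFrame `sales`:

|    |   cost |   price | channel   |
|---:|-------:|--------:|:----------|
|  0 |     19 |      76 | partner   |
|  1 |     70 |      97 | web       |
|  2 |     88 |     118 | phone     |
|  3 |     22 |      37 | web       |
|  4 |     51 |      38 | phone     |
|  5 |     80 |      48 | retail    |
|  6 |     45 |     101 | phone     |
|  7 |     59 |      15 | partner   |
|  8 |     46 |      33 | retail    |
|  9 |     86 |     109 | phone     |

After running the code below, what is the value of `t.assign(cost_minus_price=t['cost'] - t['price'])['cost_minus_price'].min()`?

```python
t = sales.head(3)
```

take first 3 rows:
   cost  price  channel
0    19     76  partner
1    70     97      web
2    88    118    phone
add column cost_minus_price = t['cost'] - t['price']:
   cost  price  channel  cost_minus_price
0    19     76  partner               -57
1    70     97      web               -27
2    88    118    phone               -30
min of column 'cost_minus_price' → -57

-57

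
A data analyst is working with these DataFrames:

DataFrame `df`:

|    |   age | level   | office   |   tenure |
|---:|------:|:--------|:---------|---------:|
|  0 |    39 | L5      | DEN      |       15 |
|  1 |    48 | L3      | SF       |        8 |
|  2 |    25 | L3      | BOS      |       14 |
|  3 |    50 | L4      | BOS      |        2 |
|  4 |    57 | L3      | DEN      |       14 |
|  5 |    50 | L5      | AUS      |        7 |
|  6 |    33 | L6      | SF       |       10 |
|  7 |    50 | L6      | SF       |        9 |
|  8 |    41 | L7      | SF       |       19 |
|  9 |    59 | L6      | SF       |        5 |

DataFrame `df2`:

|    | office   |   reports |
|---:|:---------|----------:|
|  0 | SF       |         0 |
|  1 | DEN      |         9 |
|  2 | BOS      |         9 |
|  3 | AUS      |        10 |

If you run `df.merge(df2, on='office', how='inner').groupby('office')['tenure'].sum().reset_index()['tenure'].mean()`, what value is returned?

25.75

merge on 'office' (how='inner') → 10 rows:
   age level office  tenure  reports
0   39    L5    DEN      15        9
1   48    L3     SF       8        0
2   25    L3    BOS      14        9
3   50    L4    BOS       2        9
4   57    L3    DEN      14        9
5   50    L5    AUS       7       10
6   33    L6     SF      10        0
7   50    L6     SF       9        0
8   41    L7     SF      19        0
9   59    L6     SF       5        0
group by office, sum of tenure:
office
AUS     7
BOS    16
DEN    29
SF     51
Name: tenure, dtype: int64
reset_index():
  office  tenure
0    AUS       7
1    BOS      16
2    DEN      29
3     SF      51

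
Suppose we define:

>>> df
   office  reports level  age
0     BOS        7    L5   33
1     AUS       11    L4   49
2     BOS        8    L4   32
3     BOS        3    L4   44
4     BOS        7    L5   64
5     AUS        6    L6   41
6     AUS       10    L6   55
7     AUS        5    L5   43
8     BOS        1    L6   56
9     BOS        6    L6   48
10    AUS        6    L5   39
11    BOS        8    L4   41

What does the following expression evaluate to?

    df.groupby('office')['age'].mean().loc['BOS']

group by office, mean of age:
office
AUS    45.400000
BOS    45.428571
Name: age, dtype: float64
Then the value at index 'BOS': 45.4285714286

45.4285714286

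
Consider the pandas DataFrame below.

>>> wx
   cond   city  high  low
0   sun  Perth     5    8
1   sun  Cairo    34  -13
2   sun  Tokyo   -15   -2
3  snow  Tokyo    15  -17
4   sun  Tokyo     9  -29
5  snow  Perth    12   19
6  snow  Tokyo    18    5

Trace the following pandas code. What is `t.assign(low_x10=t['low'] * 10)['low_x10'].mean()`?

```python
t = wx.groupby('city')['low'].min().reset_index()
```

-113.333333333

group by city, min of low:
city
Cairo   -13
Perth     8
Tokyo   -29
Name: low, dtype: int64
reset_index():
    city  low
0  Cairo  -13
1  Perth    8
2  Tokyo  -29
add column low_x10 = t['low'] * 10:
    city  low  low_x10
0  Cairo  -13     -130
1  Perth    8       80
2  Tokyo  -29     -290
Hence -113.333333333.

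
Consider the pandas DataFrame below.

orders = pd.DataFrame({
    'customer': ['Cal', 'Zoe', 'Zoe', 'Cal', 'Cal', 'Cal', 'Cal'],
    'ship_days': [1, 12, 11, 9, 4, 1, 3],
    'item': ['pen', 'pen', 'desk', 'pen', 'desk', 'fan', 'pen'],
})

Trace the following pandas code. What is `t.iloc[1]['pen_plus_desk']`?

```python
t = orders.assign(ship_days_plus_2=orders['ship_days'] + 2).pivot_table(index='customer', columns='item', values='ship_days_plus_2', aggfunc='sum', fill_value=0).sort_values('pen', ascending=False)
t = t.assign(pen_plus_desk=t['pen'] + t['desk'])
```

add column ship_days_plus_2 = orders['ship_days'] + 2:
  customer  ship_days  item  ship_days_plus_2
0      Cal          1   pen                 3
1      Zoe         12   pen                14
2      Zoe         11  desk                13
3      Cal          9   pen                11
4      Cal          4  desk                 6
5      Cal          1   fan                 3
6      Cal          3   pen                 5
pivot: rows=customer, cols=item, sum(ship_days_plus_2):
item      desk  fan  pen
customer                
Cal          6    3   19
Zoe         13    0   14
sort by pen descending:
item      desk  fan  pen
customer                
Cal          6    3   19
Zoe         13    0   14
add column pen_plus_desk = t['pen'] + t['desk']:
item      desk  fan  pen  pen_plus_desk
customer                               
Cal          6    3   19             25
Zoe         13    0   14             27
Hence 27.

27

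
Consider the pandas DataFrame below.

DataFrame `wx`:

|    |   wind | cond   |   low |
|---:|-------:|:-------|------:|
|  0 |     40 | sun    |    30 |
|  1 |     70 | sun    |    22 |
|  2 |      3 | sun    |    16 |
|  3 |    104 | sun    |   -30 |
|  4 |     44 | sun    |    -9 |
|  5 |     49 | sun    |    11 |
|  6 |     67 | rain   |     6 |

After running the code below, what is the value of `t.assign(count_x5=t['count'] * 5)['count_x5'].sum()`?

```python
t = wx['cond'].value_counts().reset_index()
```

value_counts of cond:
cond
sun     6
rain    1
Name: count, dtype: int64
reset_index():
   cond  count
0   sun      6
1  rain      1
add column count_x5 = t['count'] * 5:
   cond  count  count_x5
0   sun      6        30
1  rain      1         5

35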